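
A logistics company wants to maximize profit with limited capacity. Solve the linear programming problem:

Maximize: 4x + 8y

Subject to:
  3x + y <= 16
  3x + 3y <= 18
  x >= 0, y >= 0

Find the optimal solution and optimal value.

Feasible vertices: (0, 0), (0, 6), (5, 1), (16/3, 0)
Objective 4x + 8y at each:
  (0, 0): 0
  (0, 6): 48
  (5, 1): 28
  (16/3, 0): 64/3
Maximum is 48 at (0, 6).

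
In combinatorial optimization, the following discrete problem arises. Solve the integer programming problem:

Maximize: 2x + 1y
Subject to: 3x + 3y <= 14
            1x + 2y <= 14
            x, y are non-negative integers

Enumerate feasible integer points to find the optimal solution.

Constraint 1: 3x + 3y <= 14
Constraint 2: 1x + 2y <= 14
Feasible x range (need y >= 0): 0 <= x <= min(14/3, 14/1) => x in {0, ..., 4}.
Enumerate feasible integer points row by row (the coefficient of y is 1 > 0, so for each x the largest feasible y gives the best value):
  x = 0: y <= min((14 - 3*0)/3, (14 - 1*0)/2) => y in {0, ..., 4}; best 2*0 + 1*4 = 4
  x = 1: y <= min((14 - 3*1)/3, (14 - 1*1)/2) => y in {0, ..., 3}; best 2*1 + 1*3 = 5
  x = 2: y <= min((14 - 3*2)/3, (14 - 1*2)/2) => y in {0, ..., 2}; best 2*2 + 1*2 = 6
  x = 3: y <= min((14 - 3*3)/3, (14 - 1*3)/2) => y in {0, ..., 1}; best 2*3 + 1*1 = 7
  x = 4: y <= min((14 - 3*4)/3, (14 - 1*4)/2) => y in {0}; best 2*4 + 1*0 = 8
The maximum 2x + 1y = 8 is achieved at x = 4, y = 0.
Check: 3*4 + 3*0 = 12 <= 14 and 1*4 + 2*0 = 4 <= 14.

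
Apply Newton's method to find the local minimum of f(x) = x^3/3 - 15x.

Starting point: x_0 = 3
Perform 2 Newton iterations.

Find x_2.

f(x) = x^3/3 - 15x
f'(x) = x^2 - 15, f''(x) = 2x
Newton update: x_{n+1} = x_n - (x_n^2 - 15)/(2*x_n)
Step 1: x_0 = 3, f'=-6, f''=6, x_1 = 4
Step 2: x_1 = 4, f'=1, f''=8, x_2 = 31/8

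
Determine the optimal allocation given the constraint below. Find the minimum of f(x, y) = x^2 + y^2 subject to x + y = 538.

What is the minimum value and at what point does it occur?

Substitute y = 538 - x into f(x,y) = x^2 + y^2:
g(x) = x^2 + (538 - x)^2 = 2x^2 - 1076x + 289444
g'(x) = 4x - 1076 = 0  =>  x = 269
y = 538 - 269 = 269
Minimum value = 269^2 + 269^2 = 144722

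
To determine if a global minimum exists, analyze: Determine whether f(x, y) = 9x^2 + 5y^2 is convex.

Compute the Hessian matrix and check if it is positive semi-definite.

f(x,y) = 9x^2 + 5y^2
Hessian H = [[18, 0], [0, 10]]
trace(H) = 28, det(H) = 180
Eigenvalues: (28 +/- sqrt(64)) / 2 = 18, 10
Since both eigenvalues > 0, f is convex.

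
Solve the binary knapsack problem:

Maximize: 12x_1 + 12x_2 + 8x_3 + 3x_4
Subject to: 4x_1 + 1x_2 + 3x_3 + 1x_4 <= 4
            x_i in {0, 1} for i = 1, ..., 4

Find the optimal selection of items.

Items: item 1 (v=12, w=4), item 2 (v=12, w=1), item 3 (v=8, w=3), item 4 (v=3, w=1)
Capacity: 4
Checking all 16 subsets (w = total weight, v = total value):
  {}: w = 0, v = 0
  {1}: w = 4, v = 12
  {2}: w = 1, v = 12
  {3}: w = 3, v = 8
  {4}: w = 1, v = 3
  {1, 2}: w = 5 > 4, infeasible
  {1, 3}: w = 7 > 4, infeasible
  {1, 4}: w = 5 > 4, infeasible
  {2, 3}: w = 4, v = 20
  {2, 4}: w = 2, v = 15
  {3, 4}: w = 4, v = 11
  {1, 2, 3}: w = 8 > 4, infeasible
  {1, 2, 4}: w = 6 > 4, infeasible
  {1, 3, 4}: w = 8 > 4, infeasible
  {2, 3, 4}: w = 5 > 4, infeasible
  {1, 2, 3, 4}: w = 9 > 4, infeasible
Best feasible subset: items [2, 3]
Total weight: 4 <= 4, total value: 20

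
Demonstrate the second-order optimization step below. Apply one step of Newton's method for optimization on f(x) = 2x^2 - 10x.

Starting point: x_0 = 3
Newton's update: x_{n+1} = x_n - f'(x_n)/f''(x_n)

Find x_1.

f(x) = 2x^2 - 10x
f'(x) = 4x + (-10), f''(x) = 4
Newton step: x_1 = x_0 - f'(x_0)/f''(x_0)
f'(3) = 2
x_1 = 3 - 2/4 = 5/2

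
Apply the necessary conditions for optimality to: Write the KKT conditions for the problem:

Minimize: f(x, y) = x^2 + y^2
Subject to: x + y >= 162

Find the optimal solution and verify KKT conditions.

KKT conditions for min x^2 + y^2 s.t. x + y >= 162:
Stationarity: 2x = mu, 2y = mu
So x = y = mu/2.
Complementary slackness: mu*(x + y - 162) = 0
Primal feasibility: x + y >= 162; dual feasibility: mu >= 0
If mu = 0 then x = y = 0, but 0 + 0 < 162 is infeasible, so the constraint is active.
Constraint active: x + y = 2*(mu/2) = 162 => mu = 162
x = y = 81, f = 13122
Verify: stationarity 2*81 = 162 = mu; primal 81 + 81 = 162 >= 162; dual mu = 162 >= 0; complementary slackness 162*(162 - 162) = 0. All KKT conditions hold.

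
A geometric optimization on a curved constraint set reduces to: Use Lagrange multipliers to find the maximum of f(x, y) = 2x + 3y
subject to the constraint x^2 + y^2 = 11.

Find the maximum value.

Set up Lagrange conditions: grad f = lambda * grad g
  2 = 2*lambda*x
  3 = 2*lambda*y
From these: x/y = 2/3, so x = 2t, y = 3t for some t.
Substitute into constraint: (2t)^2 + (3t)^2 = 11
  t^2 * 13 = 11
  t = sqrt(11/13)
Maximum = 2*x + 3*y = (2^2 + 3^2)*t = 13 * sqrt(11/13) = sqrt(143)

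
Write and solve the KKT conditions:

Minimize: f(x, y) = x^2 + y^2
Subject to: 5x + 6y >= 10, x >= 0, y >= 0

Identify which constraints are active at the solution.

KKT conditions for min x^2 + y^2 s.t. 5x + 6y >= 10, x >= 0, y >= 0:
Stationarity: 2x = mu*5 + mu_x, 2y = mu*6 + mu_y, with mu, mu_x, mu_y >= 0
Complementary slackness: mu*(5x + 6y - 10) = 0, mu_x*x = 0, mu_y*y = 0
(0, 0) is infeasible (5*0 + 6*0 < 10), so if mu = 0 stationarity would force x = mu_x/2 >= 0, y = mu_y/2 >= 0 with mu_x*x = mu_y*y = 0, i.e. x = y = 0: contradiction. Hence mu > 0 and 5x + 6y = 10 is active.
Try x > 0, y > 0 (so mu_x = mu_y = 0): x = 5*mu/2, y = 6*mu/2
Substitute: 5*(5*mu/2) + 6*(6*mu/2) = 10
  mu*61/2 = 10 => mu = 20/61
x* = 50/61 > 0, y* = 60/61 > 0, consistent with mu_x = mu_y = 0.
f is convex and the constraints are linear, so this KKT point is the global minimum.
f* = 100/61
Active constraints: 5x + 6y >= 10 (holds with equality, mu = 20/61 > 0); x >= 0 and y >= 0 are inactive (mu_x = mu_y = 0).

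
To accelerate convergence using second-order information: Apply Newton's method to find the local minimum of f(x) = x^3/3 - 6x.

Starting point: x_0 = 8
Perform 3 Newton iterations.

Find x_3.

f(x) = x^3/3 - 6x
f'(x) = x^2 - 6, f''(x) = 2x
Newton update: x_{n+1} = x_n - (x_n^2 - 6)/(2*x_n)
Step 1: x_0 = 8, f'=58, f''=16, x_1 = 35/8
Step 2: x_1 = 35/8, f'=841/64, f''=35/4, x_2 = 1609/560
Step 3: x_2 = 1609/560, f'=707281/313600, f''=1609/280, x_3 = 4470481/1802080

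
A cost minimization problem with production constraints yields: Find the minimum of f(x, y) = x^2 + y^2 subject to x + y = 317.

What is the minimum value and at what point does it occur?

Substitute y = 317 - x into f(x,y) = x^2 + y^2:
g(x) = x^2 + (317 - x)^2 = 2x^2 - 634x + 100489
g'(x) = 4x - 634 = 0  =>  x = 317/2
y = 317 - 317/2 = 317/2
Minimum value = (317/2)^2 + (317/2)^2 = 100489/2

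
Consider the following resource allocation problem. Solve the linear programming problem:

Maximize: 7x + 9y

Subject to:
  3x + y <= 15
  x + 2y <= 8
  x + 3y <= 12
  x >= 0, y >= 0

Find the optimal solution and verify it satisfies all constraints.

Feasible vertices: (0, 0), (0, 4), (22/5, 9/5), (5, 0)
Objective 7x + 9y at each vertex:
  (0, 0): 0
  (0, 4): 36
  (22/5, 9/5): 47
  (5, 0): 35
Maximum is 47 at (22/5, 9/5).
Verify constraints at (x, y) = (22/5, 9/5):
  3*(22/5) + 1*(9/5) = 15 <= 15 (active)
  1*(22/5) + 2*(9/5) = 8 <= 8 (active)
  1*(22/5) + 3*(9/5) = 49/5 <= 12
  x = 22/5 >= 0, y = 9/5 >= 0. All constraints satisfied.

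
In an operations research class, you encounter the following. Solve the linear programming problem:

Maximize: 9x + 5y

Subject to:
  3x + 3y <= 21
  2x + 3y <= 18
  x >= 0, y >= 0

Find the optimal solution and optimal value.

Feasible vertices: (0, 0), (0, 6), (3, 4), (7, 0)
Objective 9x + 5y at each:
  (0, 0): 0
  (0, 6): 30
  (3, 4): 47
  (7, 0): 63
Maximum is 63 at (7, 0).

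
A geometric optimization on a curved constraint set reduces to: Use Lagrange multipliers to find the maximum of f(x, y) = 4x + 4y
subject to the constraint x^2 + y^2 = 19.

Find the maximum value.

Set up Lagrange conditions: grad f = lambda * grad g
  4 = 2*lambda*x
  4 = 2*lambda*y
From these: x/y = 4/4, so x = 4t, y = 4t for some t.
Substitute into constraint: (4t)^2 + (4t)^2 = 19
  t^2 * 32 = 19
  t = sqrt(19/32)
Maximum = 4*x + 4*y = (4^2 + 4^2)*t = 32 * sqrt(19/32) = sqrt(608)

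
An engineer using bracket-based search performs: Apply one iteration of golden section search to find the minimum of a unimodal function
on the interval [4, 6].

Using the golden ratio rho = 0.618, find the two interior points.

Golden section search on [4, 6].
Golden ratio rho = 0.618 (approx).
Interior points:
  x_1 = 4 + (1-0.618)*2 = 4.7640
  x_2 = 4 + 0.618*2 = 5.2360
Compare f(x_1) and f(x_2) to determine which subinterval to keep.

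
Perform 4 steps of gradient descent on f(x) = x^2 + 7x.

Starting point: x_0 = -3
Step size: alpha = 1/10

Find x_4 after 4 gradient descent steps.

f(x) = x^2 + 7x, f'(x) = 2x + (7)
Step 1: f'(-3) = 1, x_1 = -3 - 1/10 * 1 = -31/10
Step 2: f'(-31/10) = 4/5, x_2 = -31/10 - 1/10 * 4/5 = -159/50
Step 3: f'(-159/50) = 16/25, x_3 = -159/50 - 1/10 * 16/25 = -811/250
Step 4: f'(-811/250) = 64/125, x_4 = -811/250 - 1/10 * 64/125 = -4119/1250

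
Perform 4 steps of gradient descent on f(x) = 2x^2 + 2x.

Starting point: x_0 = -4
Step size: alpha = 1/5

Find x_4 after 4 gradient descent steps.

f(x) = 2x^2 + 2x, f'(x) = 4x + (2)
Step 1: f'(-4) = -14, x_1 = -4 - 1/5 * -14 = -6/5
Step 2: f'(-6/5) = -14/5, x_2 = -6/5 - 1/5 * -14/5 = -16/25
Step 3: f'(-16/25) = -14/25, x_3 = -16/25 - 1/5 * -14/25 = -66/125
Step 4: f'(-66/125) = -14/125, x_4 = -66/125 - 1/5 * -14/125 = -316/625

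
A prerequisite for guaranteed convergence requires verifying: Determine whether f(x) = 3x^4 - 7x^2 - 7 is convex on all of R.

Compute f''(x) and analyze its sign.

f(x) = 3x^4 - 7x^2 - 7
f'(x) = 12x^3 + -14x
f''(x) = 36x^2 + -14
f''(0) = -14 < 0, so not convex near x = 0
Therefore, f is not globally convex on R.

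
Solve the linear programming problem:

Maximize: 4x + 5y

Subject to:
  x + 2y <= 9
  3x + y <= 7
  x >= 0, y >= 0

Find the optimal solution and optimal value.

Feasible vertices: (0, 0), (0, 9/2), (1, 4), (7/3, 0)
Objective 4x + 5y at each:
  (0, 0): 0
  (0, 9/2): 45/2
  (1, 4): 24
  (7/3, 0): 28/3
Maximum is 24 at (1, 4).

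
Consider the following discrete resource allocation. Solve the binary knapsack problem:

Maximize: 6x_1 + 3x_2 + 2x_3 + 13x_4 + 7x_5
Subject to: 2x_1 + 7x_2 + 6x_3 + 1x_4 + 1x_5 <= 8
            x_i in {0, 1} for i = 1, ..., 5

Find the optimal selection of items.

Items: item 1 (v=6, w=2), item 2 (v=3, w=7), item 3 (v=2, w=6), item 4 (v=13, w=1), item 5 (v=7, w=1)
Capacity: 8
Checking all 32 subsets (w = total weight, v = total value):
  {}: w = 0, v = 0
  {1}: w = 2, v = 6
  {2}: w = 7, v = 3
  {3}: w = 6, v = 2
  {4}: w = 1, v = 13
  {5}: w = 1, v = 7
  {1, 2}: w = 9 > 8, infeasible
  {1, 3}: w = 8, v = 8
  {1, 4}: w = 3, v = 19
  {1, 5}: w = 3, v = 13
  {2, 3}: w = 13 > 8, infeasible
  {2, 4}: w = 8, v = 16
  {2, 5}: w = 8, v = 10
  {3, 4}: w = 7, v = 15
  {3, 5}: w = 7, v = 9
  {4, 5}: w = 2, v = 20
  {1, 2, 3}: w = 15 > 8, infeasible
  {1, 2, 4}: w = 10 > 8, infeasible
  {1, 2, 5}: w = 10 > 8, infeasible
  {1, 3, 4}: w = 9 > 8, infeasible
  {1, 3, 5}: w = 9 > 8, infeasible
  {1, 4, 5}: w = 4, v = 26
  {2, 3, 4}: w = 14 > 8, infeasible
  {2, 3, 5}: w = 14 > 8, infeasible
  {2, 4, 5}: w = 9 > 8, infeasible
  {3, 4, 5}: w = 8, v = 22
  {1, 2, 3, 4}: w = 16 > 8, infeasible
  {1, 2, 3, 5}: w = 16 > 8, infeasible
  {1, 2, 4, 5}: w = 11 > 8, infeasible
  {1, 3, 4, 5}: w = 10 > 8, infeasible
  {2, 3, 4, 5}: w = 15 > 8, infeasible
  {1, 2, 3, 4, 5}: w = 17 > 8, infeasible
Best feasible subset: items [1, 4, 5]
Total weight: 4 <= 8, total value: 26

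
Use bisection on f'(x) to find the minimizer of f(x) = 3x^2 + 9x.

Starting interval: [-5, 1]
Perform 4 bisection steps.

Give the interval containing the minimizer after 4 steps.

Finding critical point of f(x) = 3x^2 + 9x using bisection on f'(x) = 6x + 9.
f'(x) = 0 when x = -3/2.
Starting interval: [-5, 1]
Step 1: mid = -2, f'(mid) = -3, new interval = [-2, 1]
Step 2: mid = -1/2, f'(mid) = 6, new interval = [-2, -1/2]
Step 3: mid = -5/4, f'(mid) = 3/2, new interval = [-2, -5/4]
Step 4: mid = -13/8, f'(mid) = -3/4, new interval = [-13/8, -5/4]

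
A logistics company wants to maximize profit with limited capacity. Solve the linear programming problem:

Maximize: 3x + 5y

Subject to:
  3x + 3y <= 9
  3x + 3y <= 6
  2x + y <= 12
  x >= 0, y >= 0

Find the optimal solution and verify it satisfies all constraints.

Feasible vertices: (0, 0), (0, 2), (2, 0)
Objective 3x + 5y at each vertex:
  (0, 0): 0
  (0, 2): 10
  (2, 0): 6
Maximum is 10 at (0, 2).
Verify constraints at (x, y) = (0, 2):
  3*0 + 3*2 = 6 <= 9
  3*0 + 3*2 = 6 <= 6 (active)
  2*0 + 1*2 = 2 <= 12
  x = 0 >= 0, y = 2 >= 0. All constraints satisfied.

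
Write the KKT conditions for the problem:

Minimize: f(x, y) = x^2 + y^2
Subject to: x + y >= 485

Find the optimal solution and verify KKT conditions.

KKT conditions for min x^2 + y^2 s.t. x + y >= 485:
Stationarity: 2x = mu, 2y = mu
So x = y = mu/2.
Complementary slackness: mu*(x + y - 485) = 0
Primal feasibility: x + y >= 485; dual feasibility: mu >= 0
If mu = 0 then x = y = 0, but 0 + 0 < 485 is infeasible, so the constraint is active.
Constraint active: x + y = 2*(mu/2) = 485 => mu = 485
x = y = 485/2, f = 235225/2
Verify: stationarity 2*(485/2) = 485 = mu; primal 485/2 + 485/2 = 485 >= 485; dual mu = 485 >= 0; complementary slackness 485*(485 - 485) = 0. All KKT conditions hold.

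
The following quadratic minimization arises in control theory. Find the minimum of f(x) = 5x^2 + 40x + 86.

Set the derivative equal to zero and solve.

f(x) = 5x^2 + 40x + 86
f'(x) = 10x + (40) = 0
x = -40/10 = -4
f(-4) = 6
Since f''(x) = 10 > 0, this is a minimum.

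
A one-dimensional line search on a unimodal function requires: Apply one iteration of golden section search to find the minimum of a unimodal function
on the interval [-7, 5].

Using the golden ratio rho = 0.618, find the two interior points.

Golden section search on [-7, 5].
Golden ratio rho = 0.618 (approx).
Interior points:
  x_1 = -7 + (1-0.618)*12 = -2.4160
  x_2 = -7 + 0.618*12 = 0.4160
Compare f(x_1) and f(x_2) to determine which subinterval to keep.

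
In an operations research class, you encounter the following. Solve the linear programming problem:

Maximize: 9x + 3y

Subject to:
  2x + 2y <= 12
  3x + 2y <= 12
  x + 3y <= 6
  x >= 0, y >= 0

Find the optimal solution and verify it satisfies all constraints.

Feasible vertices: (0, 0), (0, 2), (24/7, 6/7), (4, 0)
Objective 9x + 3y at each vertex:
  (0, 0): 0
  (0, 2): 6
  (24/7, 6/7): 234/7
  (4, 0): 36
Maximum is 36 at (4, 0).
Verify constraints at (x, y) = (4, 0):
  2*4 + 2*0 = 8 <= 12
  3*4 + 2*0 = 12 <= 12 (active)
  1*4 + 3*0 = 4 <= 6
  x = 4 >= 0, y = 0 >= 0. All constraints satisfied.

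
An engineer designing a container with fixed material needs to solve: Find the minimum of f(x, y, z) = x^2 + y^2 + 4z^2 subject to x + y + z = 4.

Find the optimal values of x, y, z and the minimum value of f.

Using Lagrange multipliers on f = x^2 + y^2 + 4z^2 with constraint x + y + z = 4:
Conditions: 2*1*x = lambda, 2*1*y = lambda, 2*4*z = lambda
So x = lambda/2, y = lambda/2, z = lambda/8
Substituting into constraint: lambda * (9/8) = 4
lambda = 32/9
x = 16/9, y = 16/9, z = 4/9
Minimum value = 64/9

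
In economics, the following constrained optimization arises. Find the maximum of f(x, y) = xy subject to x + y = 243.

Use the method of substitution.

Substitute y = 243 - x into f(x,y) = xy:
g(x) = x(243 - x) = 243x - x^2
g'(x) = 243 - 2x = 0  =>  x = 243/2
y = 243 - 243/2 = 243/2
Maximum value = (243/2) * (243/2) = 59049/4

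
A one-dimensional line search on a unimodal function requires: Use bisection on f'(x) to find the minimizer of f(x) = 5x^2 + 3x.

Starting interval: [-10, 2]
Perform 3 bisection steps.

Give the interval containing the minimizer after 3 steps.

Finding critical point of f(x) = 5x^2 + 3x using bisection on f'(x) = 10x + 3.
f'(x) = 0 when x = -3/10.
Starting interval: [-10, 2]
Step 1: mid = -4, f'(mid) = -37, new interval = [-4, 2]
Step 2: mid = -1, f'(mid) = -7, new interval = [-1, 2]
Step 3: mid = 1/2, f'(mid) = 8, new interval = [-1, 1/2]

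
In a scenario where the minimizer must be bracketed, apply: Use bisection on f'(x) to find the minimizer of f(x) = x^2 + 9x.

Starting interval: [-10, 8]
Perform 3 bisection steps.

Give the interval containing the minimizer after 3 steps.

Finding critical point of f(x) = x^2 + 9x using bisection on f'(x) = 2x + 9.
f'(x) = 0 when x = -9/2.
Starting interval: [-10, 8]
Step 1: mid = -1, f'(mid) = 7, new interval = [-10, -1]
Step 2: mid = -11/2, f'(mid) = -2, new interval = [-11/2, -1]
Step 3: mid = -13/4, f'(mid) = 5/2, new interval = [-11/2, -13/4]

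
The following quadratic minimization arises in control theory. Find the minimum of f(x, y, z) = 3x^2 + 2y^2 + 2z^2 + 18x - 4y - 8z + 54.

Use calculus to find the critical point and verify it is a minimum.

f(x,y,z) = 3x^2 + 2y^2 + 2z^2 + 18x - 4y - 8z + 54
df/dx = 6x + (18) = 0 => x = -3
df/dy = 4y + (-4) = 0 => y = 1
df/dz = 4z + (-8) = 0 => z = 2
f(-3,1,2) = 3*(-3)^2 + 2*(1)^2 + 2*(2)^2 + 18*(-3) + -4*(1) + -8*(2) + 54 = 17
Hessian is diagonal with entries 6, 4, 4 > 0, confirmed minimum.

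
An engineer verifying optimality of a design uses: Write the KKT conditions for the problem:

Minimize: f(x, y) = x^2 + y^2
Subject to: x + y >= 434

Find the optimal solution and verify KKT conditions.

KKT conditions for min x^2 + y^2 s.t. x + y >= 434:
Stationarity: 2x = mu, 2y = mu
So x = y = mu/2.
Complementary slackness: mu*(x + y - 434) = 0
Primal feasibility: x + y >= 434; dual feasibility: mu >= 0
If mu = 0 then x = y = 0, but 0 + 0 < 434 is infeasible, so the constraint is active.
Constraint active: x + y = 2*(mu/2) = 434 => mu = 434
x = y = 217, f = 94178
Verify: stationarity 2*217 = 434 = mu; primal 217 + 217 = 434 >= 434; dual mu = 434 >= 0; complementary slackness 434*(434 - 434) = 0. All KKT conditions hold.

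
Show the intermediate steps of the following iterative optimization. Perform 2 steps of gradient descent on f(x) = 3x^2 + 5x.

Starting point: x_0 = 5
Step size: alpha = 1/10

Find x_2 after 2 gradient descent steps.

f(x) = 3x^2 + 5x, f'(x) = 6x + (5)
Step 1: f'(5) = 35, x_1 = 5 - 1/10 * 35 = 3/2
Step 2: f'(3/2) = 14, x_2 = 3/2 - 1/10 * 14 = 1/10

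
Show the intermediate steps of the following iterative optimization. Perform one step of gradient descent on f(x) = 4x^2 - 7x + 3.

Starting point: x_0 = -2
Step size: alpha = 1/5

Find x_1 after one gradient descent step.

f(x) = 4x^2 - 7x + 3
f'(x) = 8x - 7
f'(-2) = 8*-2 + (-7) = -23
x_1 = x_0 - alpha * f'(x_0) = -2 - 1/5 * -23 = 13/5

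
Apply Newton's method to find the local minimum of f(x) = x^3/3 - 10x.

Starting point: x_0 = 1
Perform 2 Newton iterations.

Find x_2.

f(x) = x^3/3 - 10x
f'(x) = x^2 - 10, f''(x) = 2x
Newton update: x_{n+1} = x_n - (x_n^2 - 10)/(2*x_n)
Step 1: x_0 = 1, f'=-9, f''=2, x_1 = 11/2
Step 2: x_1 = 11/2, f'=81/4, f''=11, x_2 = 161/44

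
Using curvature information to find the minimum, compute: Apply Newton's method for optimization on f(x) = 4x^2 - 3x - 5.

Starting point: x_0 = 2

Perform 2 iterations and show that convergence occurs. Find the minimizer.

f(x) = 4x^2 - 3x - 5, f'(x) = 8x + (-3), f''(x) = 8
Step 1: f'(2) = 13, x_1 = 2 - 13/8 = 3/8
Step 2: f'(3/8) = 0, x_2 = 3/8 (converged)
Newton's method converges in 1 step for quadratics.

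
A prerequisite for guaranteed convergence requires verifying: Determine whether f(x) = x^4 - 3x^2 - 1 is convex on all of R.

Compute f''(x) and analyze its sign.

f(x) = x^4 - 3x^2 - 1
f'(x) = 4x^3 + -6x
f''(x) = 12x^2 + -6
f''(0) = -6 < 0, so not convex near x = 0
Therefore, f is not globally convex on R.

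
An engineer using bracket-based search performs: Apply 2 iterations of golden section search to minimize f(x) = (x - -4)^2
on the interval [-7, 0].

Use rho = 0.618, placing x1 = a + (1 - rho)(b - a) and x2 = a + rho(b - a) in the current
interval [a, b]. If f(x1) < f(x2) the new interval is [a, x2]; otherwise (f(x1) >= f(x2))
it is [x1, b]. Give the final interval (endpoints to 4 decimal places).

Golden section search for min of f(x) = (x - -4)^2 on [-7, 0].
Each step: x1 = a + (1 - rho)(b - a), x2 = a + rho(b - a); if f(x1) < f(x2) keep [a, x2], otherwise keep [x1, b].
Step 1: [-7.0000, 0.0000], x1=-4.3260 (f=0.1063), x2=-2.6740 (f=1.7583); f(x1) < f(x2) => keep [-7.0000, -2.6740]
Step 2: [-7.0000, -2.6740], x1=-5.3475 (f=1.8157), x2=-4.3265 (f=0.1066); f(x1) > f(x2) => keep [-5.3475, -2.6740]
Final interval: [-5.3475, -2.6740]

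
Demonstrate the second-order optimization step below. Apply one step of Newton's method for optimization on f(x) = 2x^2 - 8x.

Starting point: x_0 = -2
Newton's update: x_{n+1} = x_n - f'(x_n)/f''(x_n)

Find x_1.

f(x) = 2x^2 - 8x
f'(x) = 4x + (-8), f''(x) = 4
Newton step: x_1 = x_0 - f'(x_0)/f''(x_0)
f'(-2) = -16
x_1 = -2 - -16/4 = 2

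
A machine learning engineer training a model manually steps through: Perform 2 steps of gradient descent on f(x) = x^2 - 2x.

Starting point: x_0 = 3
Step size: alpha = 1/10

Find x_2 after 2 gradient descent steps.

f(x) = x^2 - 2x, f'(x) = 2x + (-2)
Step 1: f'(3) = 4, x_1 = 3 - 1/10 * 4 = 13/5
Step 2: f'(13/5) = 16/5, x_2 = 13/5 - 1/10 * 16/5 = 57/25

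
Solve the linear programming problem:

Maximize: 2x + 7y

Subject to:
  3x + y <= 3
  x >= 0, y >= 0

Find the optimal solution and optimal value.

The feasible region has vertices at [(0, 0), (1, 0), (0, 3)].
Checking objective 2x + 7y at each vertex:
  (0, 0): 2*0 + 7*0 = 0
  (1, 0): 2*1 + 7*0 = 2
  (0, 3): 2*0 + 7*3 = 21
Maximum is 21 at (0, 3).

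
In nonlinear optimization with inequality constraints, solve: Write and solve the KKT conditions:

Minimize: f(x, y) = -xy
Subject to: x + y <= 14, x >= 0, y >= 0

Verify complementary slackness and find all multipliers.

Problem: min -xy s.t. x + y <= 14 (multiplier lambda), x >= 0 (mu_x), y >= 0 (mu_y)
KKT stationarity: -y + lambda - mu_x = 0, -x + lambda - mu_y = 0, with lambda, mu_x, mu_y >= 0
Complementary slackness: lambda*(x + y - 14) = 0, mu_x*x = 0, mu_y*y = 0
If lambda = 0: y = -mu_x <= 0 and x = -mu_y <= 0 force x = y = 0 with f = 0; but x = y = 7 is feasible with f = -49 < 0, so this is not the minimum. Hence lambda > 0 and x + y = 14.
Try x > 0, y > 0 (so mu_x = mu_y = 0): y = lambda, x = lambda => x = y = lambda
x + y = 14 => 2*lambda = 14 => lambda = 7
x* = y* = 7 > 0, consistent with mu_x = mu_y = 0.
(Any feasible point with x = 0 or y = 0 has f = 0 > -49, so the minimum is not on those boundaries.)
min(-xy) = -49 (i.e. max xy = 49)
Multipliers: lambda = 7, mu_x = 0, mu_y = 0
Complementary slackness: lambda*(x + y - 14) = 7*(7 + 7 - 14) = 0, mu_x*x = 0*7 = 0, mu_y*y = 0*7 = 0. Satisfied.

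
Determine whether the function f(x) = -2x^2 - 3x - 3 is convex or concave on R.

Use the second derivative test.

f(x) = -2x^2 - 3x - 3
f'(x) = -4x - 3
f''(x) = -4
Since f''(x) = -4 < 0 for all x, f is concave on R.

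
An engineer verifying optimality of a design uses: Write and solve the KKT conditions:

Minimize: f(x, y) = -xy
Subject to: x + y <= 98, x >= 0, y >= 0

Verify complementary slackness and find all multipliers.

Problem: min -xy s.t. x + y <= 98 (multiplier lambda), x >= 0 (mu_x), y >= 0 (mu_y)
KKT stationarity: -y + lambda - mu_x = 0, -x + lambda - mu_y = 0, with lambda, mu_x, mu_y >= 0
Complementary slackness: lambda*(x + y - 98) = 0, mu_x*x = 0, mu_y*y = 0
If lambda = 0: y = -mu_x <= 0 and x = -mu_y <= 0 force x = y = 0 with f = 0; but x = y = 49 is feasible with f = -2401 < 0, so this is not the minimum. Hence lambda > 0 and x + y = 98.
Try x > 0, y > 0 (so mu_x = mu_y = 0): y = lambda, x = lambda => x = y = lambda
x + y = 98 => 2*lambda = 98 => lambda = 49
x* = y* = 49 > 0, consistent with mu_x = mu_y = 0.
(Any feasible point with x = 0 or y = 0 has f = 0 > -2401, so the minimum is not on those boundaries.)
min(-xy) = -2401 (i.e. max xy = 2401)
Multipliers: lambda = 49, mu_x = 0, mu_y = 0
Complementary slackness: lambda*(x + y - 98) = 49*(49 + 49 - 98) = 0, mu_x*x = 0*49 = 0, mu_y*y = 0*49 = 0. Satisfied.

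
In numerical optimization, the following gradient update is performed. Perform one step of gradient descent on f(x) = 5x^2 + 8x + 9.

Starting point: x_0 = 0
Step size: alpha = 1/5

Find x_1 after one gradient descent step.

f(x) = 5x^2 + 8x + 9
f'(x) = 10x + 8
f'(0) = 10*0 + (8) = 8
x_1 = x_0 - alpha * f'(x_0) = 0 - 1/5 * 8 = -8/5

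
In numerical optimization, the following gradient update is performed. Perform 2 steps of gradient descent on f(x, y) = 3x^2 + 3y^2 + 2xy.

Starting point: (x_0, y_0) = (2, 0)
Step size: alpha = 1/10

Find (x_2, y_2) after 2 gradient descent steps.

f(x,y) = 3x^2 + 3y^2 + 2xy
grad_x = 6x + 2y, grad_y = 6y + 2x
Step 1: grad = (12, 4), (4/5, -2/5)
Step 2: grad = (4, -4/5), (2/5, -8/25)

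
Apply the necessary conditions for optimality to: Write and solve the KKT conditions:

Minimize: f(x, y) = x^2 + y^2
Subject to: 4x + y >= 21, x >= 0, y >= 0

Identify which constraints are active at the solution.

KKT conditions for min x^2 + y^2 s.t. 4x + 1y >= 21, x >= 0, y >= 0:
Stationarity: 2x = mu*4 + mu_x, 2y = mu*1 + mu_y, with mu, mu_x, mu_y >= 0
Complementary slackness: mu*(4x + y - 21) = 0, mu_x*x = 0, mu_y*y = 0
(0, 0) is infeasible (4*0 + 1*0 < 21), so if mu = 0 stationarity would force x = mu_x/2 >= 0, y = mu_y/2 >= 0 with mu_x*x = mu_y*y = 0, i.e. x = y = 0: contradiction. Hence mu > 0 and 4x + y = 21 is active.
Try x > 0, y > 0 (so mu_x = mu_y = 0): x = 4*mu/2, y = 1*mu/2
Substitute: 4*(4*mu/2) + 1*(1*mu/2) = 21
  mu*17/2 = 21 => mu = 42/17
x* = 84/17 > 0, y* = 21/17 > 0, consistent with mu_x = mu_y = 0.
f is convex and the constraints are linear, so this KKT point is the global minimum.
f* = 441/17
Active constraints: 4x + y >= 21 (holds with equality, mu = 42/17 > 0); x >= 0 and y >= 0 are inactive (mu_x = mu_y = 0).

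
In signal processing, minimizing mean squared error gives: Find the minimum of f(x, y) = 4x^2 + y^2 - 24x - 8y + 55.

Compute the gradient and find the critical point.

f(x,y) = 4x^2 + y^2 - 24x - 8y + 55
df/dx = 8x + (-24) = 0  =>  x = 3
df/dy = 2y + (-8) = 0  =>  y = 4
f(3, 4) = 4*(3)^2 + 1*(4)^2 + -24*(3) + -8*(4) + 55 = 3
Hessian is diagonal with entries 8, 2 > 0, so this is a minimum.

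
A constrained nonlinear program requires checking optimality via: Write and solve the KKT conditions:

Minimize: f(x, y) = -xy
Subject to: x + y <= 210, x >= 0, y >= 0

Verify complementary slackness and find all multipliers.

Problem: min -xy s.t. x + y <= 210 (multiplier lambda), x >= 0 (mu_x), y >= 0 (mu_y)
KKT stationarity: -y + lambda - mu_x = 0, -x + lambda - mu_y = 0, with lambda, mu_x, mu_y >= 0
Complementary slackness: lambda*(x + y - 210) = 0, mu_x*x = 0, mu_y*y = 0
If lambda = 0: y = -mu_x <= 0 and x = -mu_y <= 0 force x = y = 0 with f = 0; but x = y = 105 is feasible with f = -11025 < 0, so this is not the minimum. Hence lambda > 0 and x + y = 210.
Try x > 0, y > 0 (so mu_x = mu_y = 0): y = lambda, x = lambda => x = y = lambda
x + y = 210 => 2*lambda = 210 => lambda = 105
x* = y* = 105 > 0, consistent with mu_x = mu_y = 0.
(Any feasible point with x = 0 or y = 0 has f = 0 > -11025, so the minimum is not on those boundaries.)
min(-xy) = -11025 (i.e. max xy = 11025)
Multipliers: lambda = 105, mu_x = 0, mu_y = 0
Complementary slackness: lambda*(x + y - 210) = 105*(105 + 105 - 210) = 0, mu_x*x = 0*105 = 0, mu_y*y = 0*105 = 0. Satisfied.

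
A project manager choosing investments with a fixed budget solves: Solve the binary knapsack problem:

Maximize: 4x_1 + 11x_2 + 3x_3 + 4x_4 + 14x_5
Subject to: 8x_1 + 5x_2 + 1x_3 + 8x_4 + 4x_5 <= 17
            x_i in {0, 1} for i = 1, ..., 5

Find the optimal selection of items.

Items: item 1 (v=4, w=8), item 2 (v=11, w=5), item 3 (v=3, w=1), item 4 (v=4, w=8), item 5 (v=14, w=4)
Capacity: 17
Checking all 32 subsets (w = total weight, v = total value):
  {}: w = 0, v = 0
  {1}: w = 8, v = 4
  {2}: w = 5, v = 11
  {3}: w = 1, v = 3
  {4}: w = 8, v = 4
  {5}: w = 4, v = 14
  {1, 2}: w = 13, v = 15
  {1, 3}: w = 9, v = 7
  {1, 4}: w = 16, v = 8
  {1, 5}: w = 12, v = 18
  {2, 3}: w = 6, v = 14
  {2, 4}: w = 13, v = 15
  {2, 5}: w = 9, v = 25
  {3, 4}: w = 9, v = 7
  {3, 5}: w = 5, v = 17
  {4, 5}: w = 12, v = 18
  {1, 2, 3}: w = 14, v = 18
  {1, 2, 4}: w = 21 > 17, infeasible
  {1, 2, 5}: w = 17, v = 29
  {1, 3, 4}: w = 17, v = 11
  {1, 3, 5}: w = 13, v = 21
  {1, 4, 5}: w = 20 > 17, infeasible
  {2, 3, 4}: w = 14, v = 18
  {2, 3, 5}: w = 10, v = 28
  {2, 4, 5}: w = 17, v = 29
  {3, 4, 5}: w = 13, v = 21
  {1, 2, 3, 4}: w = 22 > 17, infeasible
  {1, 2, 3, 5}: w = 18 > 17, infeasible
  {1, 2, 4, 5}: w = 25 > 17, infeasible
  {1, 3, 4, 5}: w = 21 > 17, infeasible
  {2, 3, 4, 5}: w = 18 > 17, infeasible
  {1, 2, 3, 4, 5}: w = 26 > 17, infeasible
Best feasible subset: items [1, 2, 5]
(The same value 29 is also attained by {2, 4, 5}.)
Total weight: 17 <= 17, total value: 29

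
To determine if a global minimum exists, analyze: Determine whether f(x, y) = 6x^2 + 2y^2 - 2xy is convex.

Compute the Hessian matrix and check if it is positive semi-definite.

f(x,y) = 6x^2 + 2y^2 - 2xy
Hessian H = [[12, -2], [-2, 4]]
trace(H) = 16, det(H) = 44
Eigenvalues: (16 +/- sqrt(80)) / 2 = 12.47, 3.528
Since both eigenvalues > 0, f is convex.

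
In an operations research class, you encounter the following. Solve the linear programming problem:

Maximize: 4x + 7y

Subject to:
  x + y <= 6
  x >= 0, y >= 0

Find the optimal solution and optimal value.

The feasible region has vertices at [(0, 0), (6, 0), (0, 6)].
Checking objective 4x + 7y at each vertex:
  (0, 0): 4*0 + 7*0 = 0
  (6, 0): 4*6 + 7*0 = 24
  (0, 6): 4*0 + 7*6 = 42
Maximum is 42 at (0, 6).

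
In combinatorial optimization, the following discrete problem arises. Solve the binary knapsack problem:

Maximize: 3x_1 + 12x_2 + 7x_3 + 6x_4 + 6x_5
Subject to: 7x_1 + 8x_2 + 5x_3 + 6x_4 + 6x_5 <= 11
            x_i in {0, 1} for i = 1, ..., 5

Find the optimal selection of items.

Items: item 1 (v=3, w=7), item 2 (v=12, w=8), item 3 (v=7, w=5), item 4 (v=6, w=6), item 5 (v=6, w=6)
Capacity: 11
Checking all 32 subsets (w = total weight, v = total value):
  {}: w = 0, v = 0
  {1}: w = 7, v = 3
  {2}: w = 8, v = 12
  {3}: w = 5, v = 7
  {4}: w = 6, v = 6
  {5}: w = 6, v = 6
  {1, 2}: w = 15 > 11, infeasible
  {1, 3}: w = 12 > 11, infeasible
  {1, 4}: w = 13 > 11, infeasible
  {1, 5}: w = 13 > 11, infeasible
  {2, 3}: w = 13 > 11, infeasible
  {2, 4}: w = 14 > 11, infeasible
  {2, 5}: w = 14 > 11, infeasible
  {3, 4}: w = 11, v = 13
  {3, 5}: w = 11, v = 13
  {4, 5}: w = 12 > 11, infeasible
  {1, 2, 3}: w = 20 > 11, infeasible
  {1, 2, 4}: w = 21 > 11, infeasible
  {1, 2, 5}: w = 21 > 11, infeasible
  {1, 3, 4}: w = 18 > 11, infeasible
  {1, 3, 5}: w = 18 > 11, infeasible
  {1, 4, 5}: w = 19 > 11, infeasible
  {2, 3, 4}: w = 19 > 11, infeasible
  {2, 3, 5}: w = 19 > 11, infeasible
  {2, 4, 5}: w = 20 > 11, infeasible
  {3, 4, 5}: w = 17 > 11, infeasible
  {1, 2, 3, 4}: w = 26 > 11, infeasible
  {1, 2, 3, 5}: w = 26 > 11, infeasible
  {1, 2, 4, 5}: w = 27 > 11, infeasible
  {1, 3, 4, 5}: w = 24 > 11, infeasible
  {2, 3, 4, 5}: w = 25 > 11, infeasible
  {1, 2, 3, 4, 5}: w = 32 > 11, infeasible
Best feasible subset: items [3, 4]
(The same value 13 is also attained by {3, 5}.)
Total weight: 11 <= 11, total value: 13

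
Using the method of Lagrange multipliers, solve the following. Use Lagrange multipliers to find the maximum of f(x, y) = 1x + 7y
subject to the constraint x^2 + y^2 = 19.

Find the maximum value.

Set up Lagrange conditions: grad f = lambda * grad g
  1 = 2*lambda*x
  7 = 2*lambda*y
From these: x/y = 1/7, so x = 1t, y = 7t for some t.
Substitute into constraint: (1t)^2 + (7t)^2 = 19
  t^2 * 50 = 19
  t = sqrt(19/50)
Maximum = 1*x + 7*y = (1^2 + 7^2)*t = 50 * sqrt(19/50) = sqrt(950)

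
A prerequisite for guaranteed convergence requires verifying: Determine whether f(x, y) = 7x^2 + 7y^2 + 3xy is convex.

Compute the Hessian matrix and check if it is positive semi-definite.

f(x,y) = 7x^2 + 7y^2 + 3xy
Hessian H = [[14, 3], [3, 14]]
trace(H) = 28, det(H) = 187
Eigenvalues: (28 +/- sqrt(36)) / 2 = 17, 11
Since both eigenvalues > 0, f is convex.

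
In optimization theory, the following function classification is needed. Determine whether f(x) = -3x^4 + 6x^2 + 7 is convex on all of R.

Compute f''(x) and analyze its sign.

f(x) = -3x^4 + 6x^2 + 7
f'(x) = -12x^3 + 12x
f''(x) = -36x^2 + 12
f''(x) = -36x^2 + 12 -> -inf as |x| -> inf
Therefore, f is not globally convex on R.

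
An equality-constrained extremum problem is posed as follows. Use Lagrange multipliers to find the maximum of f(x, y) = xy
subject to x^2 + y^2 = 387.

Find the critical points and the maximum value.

Lagrange conditions: y = 2*lambda*x and x = 2*lambda*y
If x = 0 then y = 0, violating the constraint, so x, y != 0.
Dividing: y/x = x/y => x^2 = y^2 => y = x or y = -x
Constraint: 2x^2 = 387 => x^2 = 387/2 => x = +/-sqrt(387/2)
Critical points: (sqrt(387/2), sqrt(387/2)), (-sqrt(387/2), -sqrt(387/2)), (sqrt(387/2), -sqrt(387/2)), (-sqrt(387/2), sqrt(387/2))
  y = x:  xy = x^2 = 387/2  at (sqrt(387/2), sqrt(387/2)) and (-sqrt(387/2), -sqrt(387/2))
  y = -x: xy = -x^2 = -387/2 at (sqrt(387/2), -sqrt(387/2)) and (-sqrt(387/2), sqrt(387/2))
Maximum xy = 387/2 at (sqrt(387/2), sqrt(387/2)) and (-sqrt(387/2), -sqrt(387/2))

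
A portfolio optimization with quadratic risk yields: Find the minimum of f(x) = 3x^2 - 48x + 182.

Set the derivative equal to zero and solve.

f(x) = 3x^2 - 48x + 182
f'(x) = 6x + (-48) = 0
x = 48/6 = 8
f(8) = -10
Since f''(x) = 6 > 0, this is a minimum.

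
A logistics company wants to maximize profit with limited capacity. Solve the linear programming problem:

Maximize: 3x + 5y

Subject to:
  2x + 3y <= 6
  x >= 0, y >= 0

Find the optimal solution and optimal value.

The feasible region has vertices at [(0, 0), (3, 0), (0, 2)].
Checking objective 3x + 5y at each vertex:
  (0, 0): 3*0 + 5*0 = 0
  (3, 0): 3*3 + 5*0 = 9
  (0, 2): 3*0 + 5*2 = 10
Maximum is 10 at (0, 2).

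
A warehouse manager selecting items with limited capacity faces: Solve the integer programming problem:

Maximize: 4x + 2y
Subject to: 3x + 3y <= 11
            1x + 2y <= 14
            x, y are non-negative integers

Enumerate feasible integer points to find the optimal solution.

Constraint 1: 3x + 3y <= 11
Constraint 2: 1x + 2y <= 14
Feasible x range (need y >= 0): 0 <= x <= min(11/3, 14/1) => x in {0, ..., 3}.
Enumerate feasible integer points row by row (the coefficient of y is 2 > 0, so for each x the largest feasible y gives the best value):
  x = 0: y <= min((11 - 3*0)/3, (14 - 1*0)/2) => y in {0, ..., 3}; best 4*0 + 2*3 = 6
  x = 1: y <= min((11 - 3*1)/3, (14 - 1*1)/2) => y in {0, ..., 2}; best 4*1 + 2*2 = 8
  x = 2: y <= min((11 - 3*2)/3, (14 - 1*2)/2) => y in {0, ..., 1}; best 4*2 + 2*1 = 10
  x = 3: y <= min((11 - 3*3)/3, (14 - 1*3)/2) => y in {0}; best 4*3 + 2*0 = 12
The maximum 4x + 2y = 12 is achieved at x = 3, y = 0.
Check: 3*3 + 3*0 = 9 <= 11 and 1*3 + 2*0 = 3 <= 14.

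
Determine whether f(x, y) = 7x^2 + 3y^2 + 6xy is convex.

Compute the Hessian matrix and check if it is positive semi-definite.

f(x,y) = 7x^2 + 3y^2 + 6xy
Hessian H = [[14, 6], [6, 6]]
trace(H) = 20, det(H) = 48
Eigenvalues: (20 +/- sqrt(208)) / 2 = 17.21, 2.789
Since both eigenvalues > 0, f is convex.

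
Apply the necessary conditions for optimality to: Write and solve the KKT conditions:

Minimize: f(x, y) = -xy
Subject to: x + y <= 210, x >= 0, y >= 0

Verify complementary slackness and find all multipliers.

Problem: min -xy s.t. x + y <= 210 (multiplier lambda), x >= 0 (mu_x), y >= 0 (mu_y)
KKT stationarity: -y + lambda - mu_x = 0, -x + lambda - mu_y = 0, with lambda, mu_x, mu_y >= 0
Complementary slackness: lambda*(x + y - 210) = 0, mu_x*x = 0, mu_y*y = 0
If lambda = 0: y = -mu_x <= 0 and x = -mu_y <= 0 force x = y = 0 with f = 0; but x = y = 105 is feasible with f = -11025 < 0, so this is not the minimum. Hence lambda > 0 and x + y = 210.
Try x > 0, y > 0 (so mu_x = mu_y = 0): y = lambda, x = lambda => x = y = lambda
x + y = 210 => 2*lambda = 210 => lambda = 105
x* = y* = 105 > 0, consistent with mu_x = mu_y = 0.
(Any feasible point with x = 0 or y = 0 has f = 0 > -11025, so the minimum is not on those boundaries.)
min(-xy) = -11025 (i.e. max xy = 11025)
Multipliers: lambda = 105, mu_x = 0, mu_y = 0
Complementary slackness: lambda*(x + y - 210) = 105*(105 + 105 - 210) = 0, mu_x*x = 0*105 = 0, mu_y*y = 0*105 = 0. Satisfied.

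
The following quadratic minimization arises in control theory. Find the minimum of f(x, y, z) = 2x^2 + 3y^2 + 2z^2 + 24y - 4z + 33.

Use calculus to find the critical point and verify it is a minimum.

f(x,y,z) = 2x^2 + 3y^2 + 2z^2 + 24y - 4z + 33
df/dx = 4x + (0) = 0 => x = 0
df/dy = 6y + (24) = 0 => y = -4
df/dz = 4z + (-4) = 0 => z = 1
f(0,-4,1) = 2*(0)^2 + 3*(-4)^2 + 2*(1)^2 + 24*(-4) + -4*(1) + 33 = -17
Hessian is diagonal with entries 4, 6, 4 > 0, confirmed minimum.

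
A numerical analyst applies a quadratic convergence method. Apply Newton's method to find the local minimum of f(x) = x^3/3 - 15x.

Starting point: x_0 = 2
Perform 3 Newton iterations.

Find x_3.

f(x) = x^3/3 - 15x
f'(x) = x^2 - 15, f''(x) = 2x
Newton update: x_{n+1} = x_n - (x_n^2 - 15)/(2*x_n)
Step 1: x_0 = 2, f'=-11, f''=4, x_1 = 19/4
Step 2: x_1 = 19/4, f'=121/16, f''=19/2, x_2 = 601/152
Step 3: x_2 = 601/152, f'=14641/23104, f''=601/76, x_3 = 707761/182704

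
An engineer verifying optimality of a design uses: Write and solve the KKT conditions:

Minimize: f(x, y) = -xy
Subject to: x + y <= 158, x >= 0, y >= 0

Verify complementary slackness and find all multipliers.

Problem: min -xy s.t. x + y <= 158 (multiplier lambda), x >= 0 (mu_x), y >= 0 (mu_y)
KKT stationarity: -y + lambda - mu_x = 0, -x + lambda - mu_y = 0, with lambda, mu_x, mu_y >= 0
Complementary slackness: lambda*(x + y - 158) = 0, mu_x*x = 0, mu_y*y = 0
If lambda = 0: y = -mu_x <= 0 and x = -mu_y <= 0 force x = y = 0 with f = 0; but x = y = 79 is feasible with f = -6241 < 0, so this is not the minimum. Hence lambda > 0 and x + y = 158.
Try x > 0, y > 0 (so mu_x = mu_y = 0): y = lambda, x = lambda => x = y = lambda
x + y = 158 => 2*lambda = 158 => lambda = 79
x* = y* = 79 > 0, consistent with mu_x = mu_y = 0.
(Any feasible point with x = 0 or y = 0 has f = 0 > -6241, so the minimum is not on those boundaries.)
min(-xy) = -6241 (i.e. max xy = 6241)
Multipliers: lambda = 79, mu_x = 0, mu_y = 0
Complementary slackness: lambda*(x + y - 158) = 79*(79 + 79 - 158) = 0, mu_x*x = 0*79 = 0, mu_y*y = 0*79 = 0. Satisfied.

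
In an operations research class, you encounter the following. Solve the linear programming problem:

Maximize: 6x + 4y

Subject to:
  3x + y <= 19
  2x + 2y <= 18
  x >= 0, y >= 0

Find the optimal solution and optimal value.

Feasible vertices: (0, 0), (0, 9), (5, 4), (19/3, 0)
Objective 6x + 4y at each:
  (0, 0): 0
  (0, 9): 36
  (5, 4): 46
  (19/3, 0): 38
Maximum is 46 at (5, 4).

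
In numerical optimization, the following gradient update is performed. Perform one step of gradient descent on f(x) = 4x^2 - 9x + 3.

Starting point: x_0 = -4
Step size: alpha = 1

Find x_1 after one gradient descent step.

f(x) = 4x^2 - 9x + 3
f'(x) = 8x - 9
f'(-4) = 8*-4 + (-9) = -41
x_1 = x_0 - alpha * f'(x_0) = -4 - 1 * -41 = 37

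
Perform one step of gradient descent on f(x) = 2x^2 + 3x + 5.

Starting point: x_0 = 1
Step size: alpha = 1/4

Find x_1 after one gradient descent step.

f(x) = 2x^2 + 3x + 5
f'(x) = 4x + 3
f'(1) = 4*1 + (3) = 7
x_1 = x_0 - alpha * f'(x_0) = 1 - 1/4 * 7 = -3/4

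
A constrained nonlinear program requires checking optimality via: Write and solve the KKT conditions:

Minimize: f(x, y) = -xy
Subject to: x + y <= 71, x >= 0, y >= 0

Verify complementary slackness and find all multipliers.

Problem: min -xy s.t. x + y <= 71 (multiplier lambda), x >= 0 (mu_x), y >= 0 (mu_y)
KKT stationarity: -y + lambda - mu_x = 0, -x + lambda - mu_y = 0, with lambda, mu_x, mu_y >= 0
Complementary slackness: lambda*(x + y - 71) = 0, mu_x*x = 0, mu_y*y = 0
If lambda = 0: y = -mu_x <= 0 and x = -mu_y <= 0 force x = y = 0 with f = 0; but x = y = 71/2 is feasible with f = -5041/4 < 0, so this is not the minimum. Hence lambda > 0 and x + y = 71.
Try x > 0, y > 0 (so mu_x = mu_y = 0): y = lambda, x = lambda => x = y = lambda
x + y = 71 => 2*lambda = 71 => lambda = 71/2
x* = y* = 71/2 > 0, consistent with mu_x = mu_y = 0.
(Any feasible point with x = 0 or y = 0 has f = 0 > -5041/4, so the minimum is not on those boundaries.)
min(-xy) = -5041/4 (i.e. max xy = 5041/4)
Multipliers: lambda = 71/2, mu_x = 0, mu_y = 0
Complementary slackness: lambda*(x + y - 71) = 71/2*(71/2 + 71/2 - 71) = 0, mu_x*x = 0*71/2 = 0, mu_y*y = 0*71/2 = 0. Satisfied.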